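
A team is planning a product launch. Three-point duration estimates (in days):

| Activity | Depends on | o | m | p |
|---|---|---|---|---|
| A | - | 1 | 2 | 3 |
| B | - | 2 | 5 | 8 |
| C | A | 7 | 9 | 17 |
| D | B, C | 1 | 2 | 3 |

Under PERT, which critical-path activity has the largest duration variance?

te_A = (1 + 4·2 + 3)/6 = 12/6 = 2; σ²_A = ((3−1)/6)² = 0.111
te_B = (2 + 4·5 + 8)/6 = 30/6 = 5; σ²_B = ((8−2)/6)² = 1.000
te_C = (7 + 4·9 + 17)/6 = 60/6 = 10; σ²_C = ((17−7)/6)² = 2.778
te_D = (1 + 4·2 + 3)/6 = 12/6 = 2; σ²_D = ((3−1)/6)² = 0.111

Forward pass:
ES_A = 0; EF_A = 2
ES_B = 0; EF_B = 5
ES_C = 2; EF_C = 2+10 = 12
ES_D = max(EF_B=5, EF_C=12) = 12; EF_D = 12+2 = 14
Expected project duration μ = 14 days. Critical path: A → C → D.

Variances on critical path: σ²_A=0.111, σ²_C=2.778, σ²_D=0.111.
Largest is σ²_C = 2.778.

C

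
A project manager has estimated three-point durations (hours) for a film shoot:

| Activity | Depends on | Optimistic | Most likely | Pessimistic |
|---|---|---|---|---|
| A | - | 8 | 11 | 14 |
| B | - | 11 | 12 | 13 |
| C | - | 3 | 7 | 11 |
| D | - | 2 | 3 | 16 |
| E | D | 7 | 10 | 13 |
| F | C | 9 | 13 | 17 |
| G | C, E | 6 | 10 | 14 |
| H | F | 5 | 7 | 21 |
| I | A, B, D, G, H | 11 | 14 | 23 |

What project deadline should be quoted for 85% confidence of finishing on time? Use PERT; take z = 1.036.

te_A = (8 + 4·11 + 14)/6 = 66/6 = 11; σ²_A = ((14−8)/6)² = 1.000
te_B = (11 + 4·12 + 13)/6 = 72/6 = 12; σ²_B = ((13−11)/6)² = 0.111
te_C = (3 + 4·7 + 11)/6 = 42/6 = 7; σ²_C = ((11−3)/6)² = 1.778
te_D = (2 + 4·3 + 16)/6 = 30/6 = 5; σ²_D = ((16−2)/6)² = 5.444
te_E = (7 + 4·10 + 13)/6 = 60/6 = 10; σ²_E = ((13−7)/6)² = 1.000
te_F = (9 + 4·13 + 17)/6 = 78/6 = 13; σ²_F = ((17−9)/6)² = 1.778
te_G = (6 + 4·10 + 14)/6 = 60/6 = 10; σ²_G = ((14−6)/6)² = 1.778
te_H = (5 + 4·7 + 21)/6 = 54/6 = 9; σ²_H = ((21−5)/6)² = 7.111
te_I = (11 + 4·14 + 23)/6 = 90/6 = 15; σ²_I = ((23−11)/6)² = 4.000

Forward pass:
ES_A = 0; EF_A = 11
ES_B = 0; EF_B = 12
ES_C = 0; EF_C = 7
ES_D = 0; EF_D = 5
ES_E = 5; EF_E = 5+10 = 15
ES_F = 7; EF_F = 7+13 = 20
ES_G = max(EF_C=7, EF_E=15) = 15; EF_G = 15+10 = 25
ES_H = 20; EF_H = 20+9 = 29
ES_I = max(EF_A=11, EF_B=12, EF_D=5, EF_G=25, EF_H=29) = 29; EF_I = 29+15 = 44
Expected project duration μ = 44 hours. Critical path: C → F → H → I.

Variance along critical path = 1.778 + 1.778 + 7.111 + 4.000 = 14.667; σ = 3.830 hours.
D = μ + z·σ = 44 + 1.036·3.830 = 48.0 hours

48.0 hours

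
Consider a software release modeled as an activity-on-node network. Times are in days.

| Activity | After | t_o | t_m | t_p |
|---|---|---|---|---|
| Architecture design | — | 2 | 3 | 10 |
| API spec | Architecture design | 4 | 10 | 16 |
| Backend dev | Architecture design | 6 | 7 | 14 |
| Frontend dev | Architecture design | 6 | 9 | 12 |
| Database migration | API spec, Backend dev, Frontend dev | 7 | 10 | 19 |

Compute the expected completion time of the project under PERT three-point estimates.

te_Architecture design = (2 + 4·3 + 10)/6 = 24/6 = 4
te_API spec = (4 + 4·10 + 16)/6 = 60/6 = 10
te_Backend dev = (6 + 4·7 + 14)/6 = 48/6 = 8
te_Frontend dev = (6 + 4·9 + 12)/6 = 54/6 = 9
te_Database migration = (7 + 4·10 + 19)/6 = 66/6 = 11

Forward pass:
ES_Architecture design = 0; EF_Architecture design = 4
ES_API spec = 4; EF_API spec = 4+10 = 14
ES_Backend dev = 4; EF_Backend dev = 4+8 = 12
ES_Frontend dev = 4; EF_Frontend dev = 4+9 = 13
ES_Database migration = max(EF_API spec=14, EF_Backend dev=12, EF_Frontend dev=13) = 14; EF_Database migration = 14+11 = 25
Expected project duration μ = 25 days. Critical path: Architecture design → API spec → Database migration.

25 days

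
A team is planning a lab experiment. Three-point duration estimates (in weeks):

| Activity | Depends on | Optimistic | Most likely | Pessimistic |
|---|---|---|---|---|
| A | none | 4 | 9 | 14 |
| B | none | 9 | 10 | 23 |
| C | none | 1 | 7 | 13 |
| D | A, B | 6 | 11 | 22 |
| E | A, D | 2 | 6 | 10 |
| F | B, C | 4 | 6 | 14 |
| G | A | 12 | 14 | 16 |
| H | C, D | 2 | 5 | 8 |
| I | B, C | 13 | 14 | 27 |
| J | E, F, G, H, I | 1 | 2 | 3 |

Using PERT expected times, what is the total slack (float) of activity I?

te_A = (4 + 4·9 + 14)/6 = 54/6 = 9
te_B = (9 + 4·10 + 23)/6 = 72/6 = 12
te_C = (1 + 4·7 + 13)/6 = 42/6 = 7
te_D = (6 + 4·11 + 22)/6 = 72/6 = 12
te_E = (2 + 4·6 + 10)/6 = 36/6 = 6
te_F = (4 + 4·6 + 14)/6 = 42/6 = 7
te_G = (12 + 4·14 + 16)/6 = 84/6 = 14
te_H = (2 + 4·5 + 8)/6 = 30/6 = 5
te_I = (13 + 4·14 + 27)/6 = 96/6 = 16
te_J = (1 + 4·2 + 3)/6 = 12/6 = 2

Forward pass:
ES_A = 0; EF_A = 9
ES_B = 0; EF_B = 12
ES_C = 0; EF_C = 7
ES_D = max(EF_A=9, EF_B=12) = 12; EF_D = 12+12 = 24
ES_E = max(EF_A=9, EF_D=24) = 24; EF_E = 24+6 = 30
ES_F = max(EF_B=12, EF_C=7) = 12; EF_F = 12+7 = 19
ES_G = 9; EF_G = 9+14 = 23
ES_H = max(EF_C=7, EF_D=24) = 24; EF_H = 24+5 = 29
ES_I = max(EF_B=12, EF_C=7) = 12; EF_I = 12+16 = 28
ES_J = max(EF_E=30, EF_F=19, EF_G=23, EF_H=29, EF_I=28) = 30; EF_J = 30+2 = 32
Expected project duration μ = 32 weeks. Critical path: B → D → E → J.

Backward pass:
LF_J = 32; LS_J = 32−2 = 30
LF_I = LS_J = 30; LS_I = 30−16 = 14
LF_H = LS_J = 30; LS_H = 30−5 = 25
LF_G = LS_J = 30; LS_G = 30−14 = 16
LF_F = LS_J = 30; LS_F = 30−7 = 23
LF_E = LS_J = 30; LS_E = 30−6 = 24
LF_D = min(LS_E=24, LS_H=25) = 24; LS_D = 24−12 = 12
LF_C = min(LS_F=23, LS_H=25, LS_I=14) = 14; LS_C = 14−7 = 7
LF_B = min(LS_D=12, LS_F=23, LS_I=14) = 12; LS_B = 12−12 = 0
LF_A = min(LS_D=12, LS_E=24, LS_G=16) = 12; LS_A = 12−9 = 3
Slack_I = LS_I − ES_I = 14 − 12 = 2

2 weeks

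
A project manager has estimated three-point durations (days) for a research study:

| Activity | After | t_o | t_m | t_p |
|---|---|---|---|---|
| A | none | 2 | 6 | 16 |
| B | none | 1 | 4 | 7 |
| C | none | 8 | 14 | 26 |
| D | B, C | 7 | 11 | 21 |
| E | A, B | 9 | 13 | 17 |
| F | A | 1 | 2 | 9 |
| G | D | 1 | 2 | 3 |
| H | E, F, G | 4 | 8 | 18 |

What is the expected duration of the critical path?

38 days

te_A = (2 + 4·6 + 16)/6 = 42/6 = 7
te_B = (1 + 4·4 + 7)/6 = 24/6 = 4
te_C = (8 + 4·14 + 26)/6 = 90/6 = 15
te_D = (7 + 4·11 + 21)/6 = 72/6 = 12
te_E = (9 + 4·13 + 17)/6 = 78/6 = 13
te_F = (1 + 4·2 + 9)/6 = 18/6 = 3
te_G = (1 + 4·2 + 3)/6 = 12/6 = 2
te_H = (4 + 4·8 + 18)/6 = 54/6 = 9

Forward pass:
ES_A = 0; EF_A = 7
ES_B = 0; EF_B = 4
ES_C = 0; EF_C = 15
ES_D = max(EF_B=4, EF_C=15) = 15; EF_D = 15+12 = 27
ES_E = max(EF_A=7, EF_B=4) = 7; EF_E = 7+13 = 20
ES_F = 7; EF_F = 7+3 = 10
ES_G = 27; EF_G = 27+2 = 29
ES_H = max(EF_E=20, EF_F=10, EF_G=29) = 29; EF_H = 29+9 = 38
Expected project duration μ = 38 days. Critical path: C → D → G → H.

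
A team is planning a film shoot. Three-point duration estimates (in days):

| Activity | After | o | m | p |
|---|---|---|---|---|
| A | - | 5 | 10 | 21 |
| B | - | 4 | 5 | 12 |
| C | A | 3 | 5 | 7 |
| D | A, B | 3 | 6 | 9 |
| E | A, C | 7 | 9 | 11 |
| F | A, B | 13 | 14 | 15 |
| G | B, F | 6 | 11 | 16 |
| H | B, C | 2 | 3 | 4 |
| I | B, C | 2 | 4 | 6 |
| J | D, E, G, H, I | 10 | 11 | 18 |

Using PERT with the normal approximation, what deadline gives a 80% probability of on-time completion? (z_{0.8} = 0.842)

te_A = (5 + 4·10 + 21)/6 = 66/6 = 11; σ²_A = ((21−5)/6)² = 7.111
te_B = (4 + 4·5 + 12)/6 = 36/6 = 6; σ²_B = ((12−4)/6)² = 1.778
te_C = (3 + 4·5 + 7)/6 = 30/6 = 5; σ²_C = ((7−3)/6)² = 0.444
te_D = (3 + 4·6 + 9)/6 = 36/6 = 6; σ²_D = ((9−3)/6)² = 1.000
te_E = (7 + 4·9 + 11)/6 = 54/6 = 9; σ²_E = ((11−7)/6)² = 0.444
te_F = (13 + 4·14 + 15)/6 = 84/6 = 14; σ²_F = ((15−13)/6)² = 0.111
te_G = (6 + 4·11 + 16)/6 = 66/6 = 11; σ²_G = ((16−6)/6)² = 2.778
te_H = (2 + 4·3 + 4)/6 = 18/6 = 3; σ²_H = ((4−2)/6)² = 0.111
te_I = (2 + 4·4 + 6)/6 = 24/6 = 4; σ²_I = ((6−2)/6)² = 0.444
te_J = (10 + 4·11 + 18)/6 = 72/6 = 12; σ²_J = ((18−10)/6)² = 1.778

Forward pass:
ES_A = 0; EF_A = 11
ES_B = 0; EF_B = 6
ES_C = 11; EF_C = 11+5 = 16
ES_D = max(EF_A=11, EF_B=6) = 11; EF_D = 11+6 = 17
ES_E = max(EF_A=11, EF_C=16) = 16; EF_E = 16+9 = 25
ES_F = max(EF_A=11, EF_B=6) = 11; EF_F = 11+14 = 25
ES_G = max(EF_B=6, EF_F=25) = 25; EF_G = 25+11 = 36
ES_H = max(EF_B=6, EF_C=16) = 16; EF_H = 16+3 = 19
ES_I = max(EF_B=6, EF_C=16) = 16; EF_I = 16+4 = 20
ES_J = max(EF_D=17, EF_E=25, EF_G=36, EF_H=19, EF_I=20) = 36; EF_J = 36+12 = 48
Expected project duration μ = 48 days. Critical path: A → F → G → J.

Variance along critical path = 7.111 + 0.111 + 2.778 + 1.778 = 11.778; σ = 3.432 days.
D = μ + z·σ = 48 + 0.842·3.432 = 50.9 days

50.9 days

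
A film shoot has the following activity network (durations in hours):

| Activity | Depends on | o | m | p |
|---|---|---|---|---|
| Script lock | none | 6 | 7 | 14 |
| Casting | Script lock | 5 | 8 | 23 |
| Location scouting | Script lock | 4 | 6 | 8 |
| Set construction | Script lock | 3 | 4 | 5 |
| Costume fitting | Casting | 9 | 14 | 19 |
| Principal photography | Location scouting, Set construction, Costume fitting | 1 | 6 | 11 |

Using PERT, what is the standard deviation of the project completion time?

te_Script lock = (6 + 4·7 + 14)/6 = 48/6 = 8; σ²_Script lock = ((14−6)/6)² = 1.778
te_Casting = (5 + 4·8 + 23)/6 = 60/6 = 10; σ²_Casting = ((23−5)/6)² = 9.000
te_Location scouting = (4 + 4·6 + 8)/6 = 36/6 = 6; σ²_Location scouting = ((8−4)/6)² = 0.444
te_Set construction = (3 + 4·4 + 5)/6 = 24/6 = 4; σ²_Set construction = ((5−3)/6)² = 0.111
te_Costume fitting = (9 + 4·14 + 19)/6 = 84/6 = 14; σ²_Costume fitting = ((19−9)/6)² = 2.778
te_Principal photography = (1 + 4·6 + 11)/6 = 36/6 = 6; σ²_Principal photography = ((11−1)/6)² = 2.778

Forward pass:
ES_Script lock = 0; EF_Script lock = 8
ES_Casting = 8; EF_Casting = 8+10 = 18
ES_Location scouting = 8; EF_Location scouting = 8+6 = 14
ES_Set construction = 8; EF_Set construction = 8+4 = 12
ES_Costume fitting = 18; EF_Costume fitting = 18+14 = 32
ES_Principal photography = max(EF_Location scouting=14, EF_Set construction=12, EF_Costume fitting=32) = 32; EF_Principal photography = 32+6 = 38
Expected project duration μ = 38 hours. Critical path: Script lock → Casting → Costume fitting → Principal photography.

Variance along critical path = 1.778 + 9.000 + 2.778 + 2.778 = 16.333
σ = √16.333 = 4.041 hours

4.04 hours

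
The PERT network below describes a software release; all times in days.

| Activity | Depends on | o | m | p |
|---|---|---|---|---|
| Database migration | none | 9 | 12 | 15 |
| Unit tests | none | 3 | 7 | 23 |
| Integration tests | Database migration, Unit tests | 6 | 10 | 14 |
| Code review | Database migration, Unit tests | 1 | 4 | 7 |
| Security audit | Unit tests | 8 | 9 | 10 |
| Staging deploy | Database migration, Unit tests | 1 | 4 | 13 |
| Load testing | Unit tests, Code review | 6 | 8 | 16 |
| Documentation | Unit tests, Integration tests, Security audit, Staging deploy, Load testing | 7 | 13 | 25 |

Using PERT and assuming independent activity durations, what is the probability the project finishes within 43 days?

te_Database migration = (9 + 4·12 + 15)/6 = 72/6 = 12; σ²_Database migration = ((15−9)/6)² = 1.000
te_Unit tests = (3 + 4·7 + 23)/6 = 54/6 = 9; σ²_Unit tests = ((23−3)/6)² = 11.111
te_Integration tests = (6 + 4·10 + 14)/6 = 60/6 = 10; σ²_Integration tests = ((14−6)/6)² = 1.778
te_Code review = (1 + 4·4 + 7)/6 = 24/6 = 4; σ²_Code review = ((7−1)/6)² = 1.000
te_Security audit = (8 + 4·9 + 10)/6 = 54/6 = 9; σ²_Security audit = ((10−8)/6)² = 0.111
te_Staging deploy = (1 + 4·4 + 13)/6 = 30/6 = 5; σ²_Staging deploy = ((13−1)/6)² = 4.000
te_Load testing = (6 + 4·8 + 16)/6 = 54/6 = 9; σ²_Load testing = ((16−6)/6)² = 2.778
te_Documentation = (7 + 4·13 + 25)/6 = 84/6 = 14; σ²_Documentation = ((25−7)/6)² = 9.000

Forward pass:
ES_Database migration = 0; EF_Database migration = 12
ES_Unit tests = 0; EF_Unit tests = 9
ES_Integration tests = max(EF_Database migration=12, EF_Unit tests=9) = 12; EF_Integration tests = 12+10 = 22
ES_Code review = max(EF_Database migration=12, EF_Unit tests=9) = 12; EF_Code review = 12+4 = 16
ES_Security audit = 9; EF_Security audit = 9+9 = 18
ES_Staging deploy = max(EF_Database migration=12, EF_Unit tests=9) = 12; EF_Staging deploy = 12+5 = 17
ES_Load testing = max(EF_Unit tests=9, EF_Code review=16) = 16; EF_Load testing = 16+9 = 25
ES_Documentation = max(EF_Unit tests=9, EF_Integration tests=22, EF_Security audit=18, EF_Staging deploy=17, EF_Load testing=25) = 25; EF_Documentation = 25+14 = 39
Expected project duration μ = 39 days. Critical path: Database migration → Code review → Load testing → Documentation.

Variance along critical path = 1.000 + 1.000 + 2.778 + 9.000 = 13.778; σ = √13.778 = 3.712 days.
Z = (43 − 39) / 3.712 = 1.078
P(T ≤ 43) = Φ(1.078) ≈ 0.859

0.859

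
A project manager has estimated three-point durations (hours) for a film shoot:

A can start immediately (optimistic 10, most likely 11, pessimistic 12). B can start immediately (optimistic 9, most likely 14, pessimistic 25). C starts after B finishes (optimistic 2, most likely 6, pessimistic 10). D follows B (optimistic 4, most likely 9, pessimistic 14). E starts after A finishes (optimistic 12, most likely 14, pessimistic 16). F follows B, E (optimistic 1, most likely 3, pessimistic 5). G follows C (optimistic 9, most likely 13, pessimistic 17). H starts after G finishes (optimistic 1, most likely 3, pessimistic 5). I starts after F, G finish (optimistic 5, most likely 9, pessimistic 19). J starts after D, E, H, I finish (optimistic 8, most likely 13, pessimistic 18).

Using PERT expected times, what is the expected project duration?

te_A = (10 + 4·11 + 12)/6 = 66/6 = 11
te_B = (9 + 4·14 + 25)/6 = 90/6 = 15
te_C = (2 + 4·6 + 10)/6 = 36/6 = 6
te_D = (4 + 4·9 + 14)/6 = 54/6 = 9
te_E = (12 + 4·14 + 16)/6 = 84/6 = 14
te_F = (1 + 4·3 + 5)/6 = 18/6 = 3
te_G = (9 + 4·13 + 17)/6 = 78/6 = 13
te_H = (1 + 4·3 + 5)/6 = 18/6 = 3
te_I = (5 + 4·9 + 19)/6 = 60/6 = 10
te_J = (8 + 4·13 + 18)/6 = 78/6 = 13

Forward pass:
ES_A = 0; EF_A = 11
ES_B = 0; EF_B = 15
ES_C = 15; EF_C = 15+6 = 21
ES_D = 15; EF_D = 15+9 = 24
ES_E = 11; EF_E = 11+14 = 25
ES_F = max(EF_B=15, EF_E=25) = 25; EF_F = 25+3 = 28
ES_G = 21; EF_G = 21+13 = 34
ES_H = 34; EF_H = 34+3 = 37
ES_I = max(EF_F=28, EF_G=34) = 34; EF_I = 34+10 = 44
ES_J = max(EF_D=24, EF_E=25, EF_H=37, EF_I=44) = 44; EF_J = 44+13 = 57
Expected project duration μ = 57 hours. Critical path: B → C → G → I → J.

57 hours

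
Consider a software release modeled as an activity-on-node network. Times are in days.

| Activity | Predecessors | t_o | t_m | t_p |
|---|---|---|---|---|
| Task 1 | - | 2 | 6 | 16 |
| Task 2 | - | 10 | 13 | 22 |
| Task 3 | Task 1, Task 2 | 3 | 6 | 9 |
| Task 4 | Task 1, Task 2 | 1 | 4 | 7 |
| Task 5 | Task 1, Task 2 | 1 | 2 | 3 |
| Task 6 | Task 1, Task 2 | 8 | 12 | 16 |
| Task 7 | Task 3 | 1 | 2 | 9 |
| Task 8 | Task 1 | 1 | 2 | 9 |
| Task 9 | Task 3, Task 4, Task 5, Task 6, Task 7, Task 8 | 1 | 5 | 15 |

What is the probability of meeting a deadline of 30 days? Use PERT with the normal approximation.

te_Task 1 = (2 + 4·6 + 16)/6 = 42/6 = 7; σ²_Task 1 = ((16−2)/6)² = 5.444
te_Task 2 = (10 + 4·13 + 22)/6 = 84/6 = 14; σ²_Task 2 = ((22−10)/6)² = 4.000
te_Task 3 = (3 + 4·6 + 9)/6 = 36/6 = 6; σ²_Task 3 = ((9−3)/6)² = 1.000
te_Task 4 = (1 + 4·4 + 7)/6 = 24/6 = 4; σ²_Task 4 = ((7−1)/6)² = 1.000
te_Task 5 = (1 + 4·2 + 3)/6 = 12/6 = 2; σ²_Task 5 = ((3−1)/6)² = 0.111
te_Task 6 = (8 + 4·12 + 16)/6 = 72/6 = 12; σ²_Task 6 = ((16−8)/6)² = 1.778
te_Task 7 = (1 + 4·2 + 9)/6 = 18/6 = 3; σ²_Task 7 = ((9−1)/6)² = 1.778
te_Task 8 = (1 + 4·2 + 9)/6 = 18/6 = 3; σ²_Task 8 = ((9−1)/6)² = 1.778
te_Task 9 = (1 + 4·5 + 15)/6 = 36/6 = 6; σ²_Task 9 = ((15−1)/6)² = 5.444

Forward pass:
ES_Task 1 = 0; EF_Task 1 = 7
ES_Task 2 = 0; EF_Task 2 = 14
ES_Task 3 = max(EF_Task 1=7, EF_Task 2=14) = 14; EF_Task 3 = 14+6 = 20
ES_Task 4 = max(EF_Task 1=7, EF_Task 2=14) = 14; EF_Task 4 = 14+4 = 18
ES_Task 5 = max(EF_Task 1=7, EF_Task 2=14) = 14; EF_Task 5 = 14+2 = 16
ES_Task 6 = max(EF_Task 1=7, EF_Task 2=14) = 14; EF_Task 6 = 14+12 = 26
ES_Task 7 = 20; EF_Task 7 = 20+3 = 23
ES_Task 8 = 7; EF_Task 8 = 7+3 = 10
ES_Task 9 = max(EF_Task 3=20, EF_Task 4=18, EF_Task 5=16, EF_Task 6=26, EF_Task 7=23, EF_Task 8=10) = 26; EF_Task 9 = 26+6 = 32
Expected project duration μ = 32 days. Critical path: Task 2 → Task 6 → Task 9.

Variance along critical path = 4.000 + 1.778 + 5.444 = 11.222; σ = √11.222 = 3.350 days.
Z = (30 − 32) / 3.350 = -0.597
P(T ≤ 30) = Φ(-0.597) ≈ 0.275

0.275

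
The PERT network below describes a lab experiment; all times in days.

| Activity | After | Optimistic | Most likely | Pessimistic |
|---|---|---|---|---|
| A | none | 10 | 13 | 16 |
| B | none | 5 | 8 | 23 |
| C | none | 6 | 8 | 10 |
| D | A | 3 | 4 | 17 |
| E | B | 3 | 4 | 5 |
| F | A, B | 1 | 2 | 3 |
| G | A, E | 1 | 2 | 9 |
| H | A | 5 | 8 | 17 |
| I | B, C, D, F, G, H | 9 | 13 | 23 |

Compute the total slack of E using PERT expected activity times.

te_A = (10 + 4·13 + 16)/6 = 78/6 = 13
te_B = (5 + 4·8 + 23)/6 = 60/6 = 10
te_C = (6 + 4·8 + 10)/6 = 48/6 = 8
te_D = (3 + 4·4 + 17)/6 = 36/6 = 6
te_E = (3 + 4·4 + 5)/6 = 24/6 = 4
te_F = (1 + 4·2 + 3)/6 = 12/6 = 2
te_G = (1 + 4·2 + 9)/6 = 18/6 = 3
te_H = (5 + 4·8 + 17)/6 = 54/6 = 9
te_I = (9 + 4·13 + 23)/6 = 84/6 = 14

Forward pass:
ES_A = 0; EF_A = 13
ES_B = 0; EF_B = 10
ES_C = 0; EF_C = 8
ES_D = 13; EF_D = 13+6 = 19
ES_E = 10; EF_E = 10+4 = 14
ES_F = max(EF_A=13, EF_B=10) = 13; EF_F = 13+2 = 15
ES_G = max(EF_A=13, EF_E=14) = 14; EF_G = 14+3 = 17
ES_H = 13; EF_H = 13+9 = 22
ES_I = max(EF_B=10, EF_C=8, EF_D=19, EF_F=15, EF_G=17, EF_H=22) = 22; EF_I = 22+14 = 36
Expected project duration μ = 36 days. Critical path: A → H → I.

Backward pass:
LF_I = 36; LS_I = 36−14 = 22
LF_H = LS_I = 22; LS_H = 22−9 = 13
LF_G = LS_I = 22; LS_G = 22−3 = 19
LF_F = LS_I = 22; LS_F = 22−2 = 20
LF_E = LS_G = 19; LS_E = 19−4 = 15
LF_D = LS_I = 22; LS_D = 22−6 = 16
LF_C = LS_I = 22; LS_C = 22−8 = 14
LF_B = min(LS_E=15, LS_F=20, LS_I=22) = 15; LS_B = 15−10 = 5
LF_A = min(LS_D=16, LS_F=20, LS_G=19, LS_H=13) = 13; LS_A = 13−13 = 0
Slack_E = LS_E − ES_E = 15 − 10 = 5

5 days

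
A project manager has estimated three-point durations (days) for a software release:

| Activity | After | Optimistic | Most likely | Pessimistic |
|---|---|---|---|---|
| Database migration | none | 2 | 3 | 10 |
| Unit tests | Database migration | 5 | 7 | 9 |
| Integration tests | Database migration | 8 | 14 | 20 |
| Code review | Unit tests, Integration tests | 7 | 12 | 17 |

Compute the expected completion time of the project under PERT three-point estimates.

30 days

te_Database migration = (2 + 4·3 + 10)/6 = 24/6 = 4
te_Unit tests = (5 + 4·7 + 9)/6 = 42/6 = 7
te_Integration tests = (8 + 4·14 + 20)/6 = 84/6 = 14
te_Code review = (7 + 4·12 + 17)/6 = 72/6 = 12

Forward pass:
ES_Database migration = 0; EF_Database migration = 4
ES_Unit tests = 4; EF_Unit tests = 4+7 = 11
ES_Integration tests = 4; EF_Integration tests = 4+14 = 18
ES_Code review = max(EF_Unit tests=11, EF_Integration tests=18) = 18; EF_Code review = 18+12 = 30
Expected project duration μ = 30 days. Critical path: Database migration → Integration tests → Code review.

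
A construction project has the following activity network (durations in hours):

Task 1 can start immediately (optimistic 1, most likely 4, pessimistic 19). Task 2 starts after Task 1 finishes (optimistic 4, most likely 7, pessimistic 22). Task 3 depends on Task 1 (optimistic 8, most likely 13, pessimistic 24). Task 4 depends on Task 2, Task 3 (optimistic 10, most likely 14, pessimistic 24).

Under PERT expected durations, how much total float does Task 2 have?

5 hours

te_Task 1 = (1 + 4·4 + 19)/6 = 36/6 = 6
te_Task 2 = (4 + 4·7 + 22)/6 = 54/6 = 9
te_Task 3 = (8 + 4·13 + 24)/6 = 84/6 = 14
te_Task 4 = (10 + 4·14 + 24)/6 = 90/6 = 15

Forward pass:
ES_Task 1 = 0; EF_Task 1 = 6
ES_Task 2 = 6; EF_Task 2 = 6+9 = 15
ES_Task 3 = 6; EF_Task 3 = 6+14 = 20
ES_Task 4 = max(EF_Task 2=15, EF_Task 3=20) = 20; EF_Task 4 = 20+15 = 35
Expected project duration μ = 35 hours. Critical path: Task 1 → Task 3 → Task 4.

Backward pass:
LF_Task 4 = 35; LS_Task 4 = 35−15 = 20
LF_Task 3 = LS_Task 4 = 20; LS_Task 3 = 20−14 = 6
LF_Task 2 = LS_Task 4 = 20; LS_Task 2 = 20−9 = 11
LF_Task 1 = min(LS_Task 2=11, LS_Task 3=6) = 6; LS_Task 1 = 6−6 = 0
Slack_Task 2 = LS_Task 2 − ES_Task 2 = 11 − 6 = 5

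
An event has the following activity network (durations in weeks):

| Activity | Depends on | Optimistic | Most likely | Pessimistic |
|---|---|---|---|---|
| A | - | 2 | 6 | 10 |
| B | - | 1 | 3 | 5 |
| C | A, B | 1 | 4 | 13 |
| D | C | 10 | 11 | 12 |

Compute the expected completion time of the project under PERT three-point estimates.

te_A = (2 + 4·6 + 10)/6 = 36/6 = 6
te_B = (1 + 4·3 + 5)/6 = 18/6 = 3
te_C = (1 + 4·4 + 13)/6 = 30/6 = 5
te_D = (10 + 4·11 + 12)/6 = 66/6 = 11

Forward pass:
ES_A = 0; EF_A = 6
ES_B = 0; EF_B = 3
ES_C = max(EF_A=6, EF_B=3) = 6; EF_C = 6+5 = 11
ES_D = 11; EF_D = 11+11 = 22
Expected project duration μ = 22 weeks. Critical path: A → C → D.

22 weeks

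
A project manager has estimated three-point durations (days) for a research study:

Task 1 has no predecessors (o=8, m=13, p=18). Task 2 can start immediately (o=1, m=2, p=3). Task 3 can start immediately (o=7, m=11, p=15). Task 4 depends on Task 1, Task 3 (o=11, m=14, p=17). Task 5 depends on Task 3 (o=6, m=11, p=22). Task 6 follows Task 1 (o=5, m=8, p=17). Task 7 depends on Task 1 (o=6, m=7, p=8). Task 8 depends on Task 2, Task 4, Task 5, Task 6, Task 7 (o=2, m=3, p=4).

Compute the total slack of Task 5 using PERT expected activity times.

4 days

te_Task 1 = (8 + 4·13 + 18)/6 = 78/6 = 13
te_Task 2 = (1 + 4·2 + 3)/6 = 12/6 = 2
te_Task 3 = (7 + 4·11 + 15)/6 = 66/6 = 11
te_Task 4 = (11 + 4·14 + 17)/6 = 84/6 = 14
te_Task 5 = (6 + 4·11 + 22)/6 = 72/6 = 12
te_Task 6 = (5 + 4·8 + 17)/6 = 54/6 = 9
te_Task 7 = (6 + 4·7 + 8)/6 = 42/6 = 7
te_Task 8 = (2 + 4·3 + 4)/6 = 18/6 = 3

Forward pass:
ES_Task 1 = 0; EF_Task 1 = 13
ES_Task 2 = 0; EF_Task 2 = 2
ES_Task 3 = 0; EF_Task 3 = 11
ES_Task 4 = max(EF_Task 1=13, EF_Task 3=11) = 13; EF_Task 4 = 13+14 = 27
ES_Task 5 = 11; EF_Task 5 = 11+12 = 23
ES_Task 6 = 13; EF_Task 6 = 13+9 = 22
ES_Task 7 = 13; EF_Task 7 = 13+7 = 20
ES_Task 8 = max(EF_Task 2=2, EF_Task 4=27, EF_Task 5=23, EF_Task 6=22, EF_Task 7=20) = 27; EF_Task 8 = 27+3 = 30
Expected project duration μ = 30 days. Critical path: Task 1 → Task 4 → Task 8.

Backward pass:
LF_Task 8 = 30; LS_Task 8 = 30−3 = 27
LF_Task 7 = LS_Task 8 = 27; LS_Task 7 = 27−7 = 20
LF_Task 6 = LS_Task 8 = 27; LS_Task 6 = 27−9 = 18
LF_Task 5 = LS_Task 8 = 27; LS_Task 5 = 27−12 = 15
LF_Task 4 = LS_Task 8 = 27; LS_Task 4 = 27−14 = 13
LF_Task 3 = min(LS_Task 4=13, LS_Task 5=15) = 13; LS_Task 3 = 13−11 = 2
LF_Task 2 = LS_Task 8 = 27; LS_Task 2 = 27−2 = 25
LF_Task 1 = min(LS_Task 4=13, LS_Task 6=18, LS_Task 7=20) = 13; LS_Task 1 = 13−13 = 0
Slack_Task 5 = LS_Task 5 − ES_Task 5 = 15 − 11 = 4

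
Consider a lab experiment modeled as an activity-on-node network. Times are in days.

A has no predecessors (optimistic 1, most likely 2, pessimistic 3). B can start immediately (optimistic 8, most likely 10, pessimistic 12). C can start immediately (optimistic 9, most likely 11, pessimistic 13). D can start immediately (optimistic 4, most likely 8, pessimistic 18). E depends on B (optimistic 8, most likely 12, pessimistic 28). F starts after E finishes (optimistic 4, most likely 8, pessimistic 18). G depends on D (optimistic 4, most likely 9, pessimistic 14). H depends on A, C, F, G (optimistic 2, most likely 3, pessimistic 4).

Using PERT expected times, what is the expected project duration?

36 days

te_A = (1 + 4·2 + 3)/6 = 12/6 = 2
te_B = (8 + 4·10 + 12)/6 = 60/6 = 10
te_C = (9 + 4·11 + 13)/6 = 66/6 = 11
te_D = (4 + 4·8 + 18)/6 = 54/6 = 9
te_E = (8 + 4·12 + 28)/6 = 84/6 = 14
te_F = (4 + 4·8 + 18)/6 = 54/6 = 9
te_G = (4 + 4·9 + 14)/6 = 54/6 = 9
te_H = (2 + 4·3 + 4)/6 = 18/6 = 3

Forward pass:
ES_A = 0; EF_A = 2
ES_B = 0; EF_B = 10
ES_C = 0; EF_C = 11
ES_D = 0; EF_D = 9
ES_E = 10; EF_E = 10+14 = 24
ES_F = 24; EF_F = 24+9 = 33
ES_G = 9; EF_G = 9+9 = 18
ES_H = max(EF_A=2, EF_C=11, EF_F=33, EF_G=18) = 33; EF_H = 33+3 = 36
Expected project duration μ = 36 days. Critical path: B → E → F → H.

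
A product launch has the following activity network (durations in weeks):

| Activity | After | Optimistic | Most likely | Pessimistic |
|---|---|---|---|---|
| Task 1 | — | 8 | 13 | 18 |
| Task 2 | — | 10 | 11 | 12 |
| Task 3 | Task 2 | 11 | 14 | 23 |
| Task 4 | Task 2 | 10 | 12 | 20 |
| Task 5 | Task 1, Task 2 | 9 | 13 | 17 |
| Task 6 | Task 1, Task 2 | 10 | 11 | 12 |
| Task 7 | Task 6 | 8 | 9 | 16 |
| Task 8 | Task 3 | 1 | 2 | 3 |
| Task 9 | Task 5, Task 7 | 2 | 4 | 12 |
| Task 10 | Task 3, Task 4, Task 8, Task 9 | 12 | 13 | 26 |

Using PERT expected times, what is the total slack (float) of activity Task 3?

11 weeks

te_Task 1 = (8 + 4·13 + 18)/6 = 78/6 = 13
te_Task 2 = (10 + 4·11 + 12)/6 = 66/6 = 11
te_Task 3 = (11 + 4·14 + 23)/6 = 90/6 = 15
te_Task 4 = (10 + 4·12 + 20)/6 = 78/6 = 13
te_Task 5 = (9 + 4·13 + 17)/6 = 78/6 = 13
te_Task 6 = (10 + 4·11 + 12)/6 = 66/6 = 11
te_Task 7 = (8 + 4·9 + 16)/6 = 60/6 = 10
te_Task 8 = (1 + 4·2 + 3)/6 = 12/6 = 2
te_Task 9 = (2 + 4·4 + 12)/6 = 30/6 = 5
te_Task 10 = (12 + 4·13 + 26)/6 = 90/6 = 15

Forward pass:
ES_Task 1 = 0; EF_Task 1 = 13
ES_Task 2 = 0; EF_Task 2 = 11
ES_Task 3 = 11; EF_Task 3 = 11+15 = 26
ES_Task 4 = 11; EF_Task 4 = 11+13 = 24
ES_Task 5 = max(EF_Task 1=13, EF_Task 2=11) = 13; EF_Task 5 = 13+13 = 26
ES_Task 6 = max(EF_Task 1=13, EF_Task 2=11) = 13; EF_Task 6 = 13+11 = 24
ES_Task 7 = 24; EF_Task 7 = 24+10 = 34
ES_Task 8 = 26; EF_Task 8 = 26+2 = 28
ES_Task 9 = max(EF_Task 5=26, EF_Task 7=34) = 34; EF_Task 9 = 34+5 = 39
ES_Task 10 = max(EF_Task 3=26, EF_Task 4=24, EF_Task 8=28, EF_Task 9=39) = 39; EF_Task 10 = 39+15 = 54
Expected project duration μ = 54 weeks. Critical path: Task 1 → Task 6 → Task 7 → Task 9 → Task 10.

Backward pass:
LF_Task 10 = 54; LS_Task 10 = 54−15 = 39
LF_Task 9 = LS_Task 10 = 39; LS_Task 9 = 39−5 = 34
LF_Task 8 = LS_Task 10 = 39; LS_Task 8 = 39−2 = 37
LF_Task 7 = LS_Task 9 = 34; LS_Task 7 = 34−10 = 24
LF_Task 6 = LS_Task 7 = 24; LS_Task 6 = 24−11 = 13
LF_Task 5 = LS_Task 9 = 34; LS_Task 5 = 34−13 = 21
LF_Task 4 = LS_Task 10 = 39; LS_Task 4 = 39−13 = 26
LF_Task 3 = min(LS_Task 8=37, LS_Task 10=39) = 37; LS_Task 3 = 37−15 = 22
LF_Task 2 = min(LS_Task 3=22, LS_Task 4=26, LS_Task 5=21, LS_Task 6=13) = 13; LS_Task 2 = 13−11 = 2
LF_Task 1 = min(LS_Task 5=21, LS_Task 6=13) = 13; LS_Task 1 = 13−13 = 0
Slack_Task 3 = LS_Task 3 − ES_Task 3 = 22 − 11 = 11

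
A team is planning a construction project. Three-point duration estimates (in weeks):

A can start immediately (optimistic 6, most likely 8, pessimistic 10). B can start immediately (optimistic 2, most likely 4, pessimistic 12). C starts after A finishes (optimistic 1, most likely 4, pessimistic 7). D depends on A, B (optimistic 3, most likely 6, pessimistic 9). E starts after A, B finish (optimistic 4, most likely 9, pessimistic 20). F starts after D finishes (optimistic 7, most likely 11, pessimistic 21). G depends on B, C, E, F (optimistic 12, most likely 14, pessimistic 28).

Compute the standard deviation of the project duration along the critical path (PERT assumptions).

3.74 weeks

te_A = (6 + 4·8 + 10)/6 = 48/6 = 8; σ²_A = ((10−6)/6)² = 0.444
te_B = (2 + 4·4 + 12)/6 = 30/6 = 5; σ²_B = ((12−2)/6)² = 2.778
te_C = (1 + 4·4 + 7)/6 = 24/6 = 4; σ²_C = ((7−1)/6)² = 1.000
te_D = (3 + 4·6 + 9)/6 = 36/6 = 6; σ²_D = ((9−3)/6)² = 1.000
te_E = (4 + 4·9 + 20)/6 = 60/6 = 10; σ²_E = ((20−4)/6)² = 7.111
te_F = (7 + 4·11 + 21)/6 = 72/6 = 12; σ²_F = ((21−7)/6)² = 5.444
te_G = (12 + 4·14 + 28)/6 = 96/6 = 16; σ²_G = ((28−12)/6)² = 7.111

Forward pass:
ES_A = 0; EF_A = 8
ES_B = 0; EF_B = 5
ES_C = 8; EF_C = 8+4 = 12
ES_D = max(EF_A=8, EF_B=5) = 8; EF_D = 8+6 = 14
ES_E = max(EF_A=8, EF_B=5) = 8; EF_E = 8+10 = 18
ES_F = 14; EF_F = 14+12 = 26
ES_G = max(EF_B=5, EF_C=12, EF_E=18, EF_F=26) = 26; EF_G = 26+16 = 42
Expected project duration μ = 42 weeks. Critical path: A → D → F → G.

Variance along critical path = 0.444 + 1.000 + 5.444 + 7.111 = 14.000
σ = √14.000 = 3.742 weeks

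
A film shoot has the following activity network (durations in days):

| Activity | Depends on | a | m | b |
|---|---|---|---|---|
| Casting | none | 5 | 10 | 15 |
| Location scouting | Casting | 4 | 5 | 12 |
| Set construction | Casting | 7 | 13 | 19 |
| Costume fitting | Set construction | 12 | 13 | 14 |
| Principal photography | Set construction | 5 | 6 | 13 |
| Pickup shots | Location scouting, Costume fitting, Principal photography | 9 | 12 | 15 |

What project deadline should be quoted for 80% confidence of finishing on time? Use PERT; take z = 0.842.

50.4 days

te_Casting = (5 + 4·10 + 15)/6 = 60/6 = 10; σ²_Casting = ((15−5)/6)² = 2.778
te_Location scouting = (4 + 4·5 + 12)/6 = 36/6 = 6; σ²_Location scouting = ((12−4)/6)² = 1.778
te_Set construction = (7 + 4·13 + 19)/6 = 78/6 = 13; σ²_Set construction = ((19−7)/6)² = 4.000
te_Costume fitting = (12 + 4·13 + 14)/6 = 78/6 = 13; σ²_Costume fitting = ((14−12)/6)² = 0.111
te_Principal photography = (5 + 4·6 + 13)/6 = 42/6 = 7; σ²_Principal photography = ((13−5)/6)² = 1.778
te_Pickup shots = (9 + 4·12 + 15)/6 = 72/6 = 12; σ²_Pickup shots = ((15−9)/6)² = 1.000

Forward pass:
ES_Casting = 0; EF_Casting = 10
ES_Location scouting = 10; EF_Location scouting = 10+6 = 16
ES_Set construction = 10; EF_Set construction = 10+13 = 23
ES_Costume fitting = 23; EF_Costume fitting = 23+13 = 36
ES_Principal photography = 23; EF_Principal photography = 23+7 = 30
ES_Pickup shots = max(EF_Location scouting=16, EF_Costume fitting=36, EF_Principal photography=30) = 36; EF_Pickup shots = 36+12 = 48
Expected project duration μ = 48 days. Critical path: Casting → Set construction → Costume fitting → Pickup shots.

Variance along critical path = 2.778 + 4.000 + 0.111 + 1.000 = 7.889; σ = 2.809 days.
D = μ + z·σ = 48 + 0.842·2.809 = 50.4 days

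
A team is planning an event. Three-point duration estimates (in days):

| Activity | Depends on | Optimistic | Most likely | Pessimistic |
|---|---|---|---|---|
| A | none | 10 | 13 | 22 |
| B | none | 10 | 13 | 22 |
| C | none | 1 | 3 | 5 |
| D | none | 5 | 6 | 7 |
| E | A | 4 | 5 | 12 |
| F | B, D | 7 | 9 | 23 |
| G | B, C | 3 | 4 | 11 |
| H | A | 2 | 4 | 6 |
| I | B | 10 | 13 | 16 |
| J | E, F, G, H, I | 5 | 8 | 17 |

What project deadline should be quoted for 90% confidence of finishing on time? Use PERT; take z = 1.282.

39.8 days

te_A = (10 + 4·13 + 22)/6 = 84/6 = 14; σ²_A = ((22−10)/6)² = 4.000
te_B = (10 + 4·13 + 22)/6 = 84/6 = 14; σ²_B = ((22−10)/6)² = 4.000
te_C = (1 + 4·3 + 5)/6 = 18/6 = 3; σ²_C = ((5−1)/6)² = 0.444
te_D = (5 + 4·6 + 7)/6 = 36/6 = 6; σ²_D = ((7−5)/6)² = 0.111
te_E = (4 + 4·5 + 12)/6 = 36/6 = 6; σ²_E = ((12−4)/6)² = 1.778
te_F = (7 + 4·9 + 23)/6 = 66/6 = 11; σ²_F = ((23−7)/6)² = 7.111
te_G = (3 + 4·4 + 11)/6 = 30/6 = 5; σ²_G = ((11−3)/6)² = 1.778
te_H = (2 + 4·4 + 6)/6 = 24/6 = 4; σ²_H = ((6−2)/6)² = 0.444
te_I = (10 + 4·13 + 16)/6 = 78/6 = 13; σ²_I = ((16−10)/6)² = 1.000
te_J = (5 + 4·8 + 17)/6 = 54/6 = 9; σ²_J = ((17−5)/6)² = 4.000

Forward pass:
ES_A = 0; EF_A = 14
ES_B = 0; EF_B = 14
ES_C = 0; EF_C = 3
ES_D = 0; EF_D = 6
ES_E = 14; EF_E = 14+6 = 20
ES_F = max(EF_B=14, EF_D=6) = 14; EF_F = 14+11 = 25
ES_G = max(EF_B=14, EF_C=3) = 14; EF_G = 14+5 = 19
ES_H = 14; EF_H = 14+4 = 18
ES_I = 14; EF_I = 14+13 = 27
ES_J = max(EF_E=20, EF_F=25, EF_G=19, EF_H=18, EF_I=27) = 27; EF_J = 27+9 = 36
Expected project duration μ = 36 days. Critical path: B → I → J.

Variance along critical path = 4.000 + 1.000 + 4.000 = 9.000; σ = 3.000 days.
D = μ + z·σ = 36 + 1.282·3.000 = 39.8 days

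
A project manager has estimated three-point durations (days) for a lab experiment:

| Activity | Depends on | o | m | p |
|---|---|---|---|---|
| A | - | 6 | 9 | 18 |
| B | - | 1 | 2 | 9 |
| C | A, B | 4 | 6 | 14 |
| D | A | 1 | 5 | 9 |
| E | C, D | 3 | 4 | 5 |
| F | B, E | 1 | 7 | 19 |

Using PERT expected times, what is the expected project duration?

te_A = (6 + 4·9 + 18)/6 = 60/6 = 10
te_B = (1 + 4·2 + 9)/6 = 18/6 = 3
te_C = (4 + 4·6 + 14)/6 = 42/6 = 7
te_D = (1 + 4·5 + 9)/6 = 30/6 = 5
te_E = (3 + 4·4 + 5)/6 = 24/6 = 4
te_F = (1 + 4·7 + 19)/6 = 48/6 = 8

Forward pass:
ES_A = 0; EF_A = 10
ES_B = 0; EF_B = 3
ES_C = max(EF_A=10, EF_B=3) = 10; EF_C = 10+7 = 17
ES_D = 10; EF_D = 10+5 = 15
ES_E = max(EF_C=17, EF_D=15) = 17; EF_E = 17+4 = 21
ES_F = max(EF_B=3, EF_E=21) = 21; EF_F = 21+8 = 29
Expected project duration μ = 29 days. Critical path: A → C → E → F.

29 days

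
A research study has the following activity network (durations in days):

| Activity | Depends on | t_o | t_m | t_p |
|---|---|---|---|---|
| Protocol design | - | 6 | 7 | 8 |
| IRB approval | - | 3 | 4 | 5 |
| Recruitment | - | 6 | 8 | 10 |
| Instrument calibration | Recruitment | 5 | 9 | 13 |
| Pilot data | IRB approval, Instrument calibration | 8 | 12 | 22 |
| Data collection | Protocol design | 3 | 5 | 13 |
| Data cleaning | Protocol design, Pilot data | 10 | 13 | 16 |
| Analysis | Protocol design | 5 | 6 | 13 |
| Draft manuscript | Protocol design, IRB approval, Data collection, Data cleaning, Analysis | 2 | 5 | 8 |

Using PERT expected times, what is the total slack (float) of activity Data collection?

30 days

te_Protocol design = (6 + 4·7 + 8)/6 = 42/6 = 7
te_IRB approval = (3 + 4·4 + 5)/6 = 24/6 = 4
te_Recruitment = (6 + 4·8 + 10)/6 = 48/6 = 8
te_Instrument calibration = (5 + 4·9 + 13)/6 = 54/6 = 9
te_Pilot data = (8 + 4·12 + 22)/6 = 78/6 = 13
te_Data collection = (3 + 4·5 + 13)/6 = 36/6 = 6
te_Data cleaning = (10 + 4·13 + 16)/6 = 78/6 = 13
te_Analysis = (5 + 4·6 + 13)/6 = 42/6 = 7
te_Draft manuscript = (2 + 4·5 + 8)/6 = 30/6 = 5

Forward pass:
ES_Protocol design = 0; EF_Protocol design = 7
ES_IRB approval = 0; EF_IRB approval = 4
ES_Recruitment = 0; EF_Recruitment = 8
ES_Instrument calibration = 8; EF_Instrument calibration = 8+9 = 17
ES_Pilot data = max(EF_IRB approval=4, EF_Instrument calibration=17) = 17; EF_Pilot data = 17+13 = 30
ES_Data collection = 7; EF_Data collection = 7+6 = 13
ES_Data cleaning = max(EF_Protocol design=7, EF_Pilot data=30) = 30; EF_Data cleaning = 30+13 = 43
ES_Analysis = 7; EF_Analysis = 7+7 = 14
ES_Draft manuscript = max(EF_Protocol design=7, EF_IRB approval=4, EF_Data collection=13, EF_Data cleaning=43, EF_Analysis=14) = 43; EF_Draft manuscript = 43+5 = 48
Expected project duration μ = 48 days. Critical path: Recruitment → Instrument calibration → Pilot data → Data cleaning → Draft manuscript.

Backward pass:
LF_Draft manuscript = 48; LS_Draft manuscript = 48−5 = 43
LF_Analysis = LS_Draft manuscript = 43; LS_Analysis = 43−7 = 36
LF_Data cleaning = LS_Draft manuscript = 43; LS_Data cleaning = 43−13 = 30
LF_Data collection = LS_Draft manuscript = 43; LS_Data collection = 43−6 = 37
LF_Pilot data = LS_Data cleaning = 30; LS_Pilot data = 30−13 = 17
LF_Instrument calibration = LS_Pilot data = 17; LS_Instrument calibration = 17−9 = 8
LF_Recruitment = LS_Instrument calibration = 8; LS_Recruitment = 8−8 = 0
LF_IRB approval = min(LS_Pilot data=17, LS_Draft manuscript=43) = 17; LS_IRB approval = 17−4 = 13
LF_Protocol design = min(LS_Data collection=37, LS_Data cleaning=30, LS_Analysis=36, LS_Draft manuscript=43) = 30; LS_Protocol design = 30−7 = 23
Slack_Data collection = LS_Data collection − ES_Data collection = 37 − 7 = 30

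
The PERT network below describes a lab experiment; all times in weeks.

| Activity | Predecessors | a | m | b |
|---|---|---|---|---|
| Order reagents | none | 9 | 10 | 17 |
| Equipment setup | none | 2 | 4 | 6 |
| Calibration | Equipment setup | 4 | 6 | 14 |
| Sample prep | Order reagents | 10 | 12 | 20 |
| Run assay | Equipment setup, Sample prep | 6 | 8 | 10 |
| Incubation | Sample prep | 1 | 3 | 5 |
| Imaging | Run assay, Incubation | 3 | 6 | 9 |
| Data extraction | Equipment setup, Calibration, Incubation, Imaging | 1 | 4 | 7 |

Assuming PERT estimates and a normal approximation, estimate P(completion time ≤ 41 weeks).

0.353

te_Order reagents = (9 + 4·10 + 17)/6 = 66/6 = 11; σ²_Order reagents = ((17−9)/6)² = 1.778
te_Equipment setup = (2 + 4·4 + 6)/6 = 24/6 = 4; σ²_Equipment setup = ((6−2)/6)² = 0.444
te_Calibration = (4 + 4·6 + 14)/6 = 42/6 = 7; σ²_Calibration = ((14−4)/6)² = 2.778
te_Sample prep = (10 + 4·12 + 20)/6 = 78/6 = 13; σ²_Sample prep = ((20−10)/6)² = 2.778
te_Run assay = (6 + 4·8 + 10)/6 = 48/6 = 8; σ²_Run assay = ((10−6)/6)² = 0.444
te_Incubation = (1 + 4·3 + 5)/6 = 18/6 = 3; σ²_Incubation = ((5−1)/6)² = 0.444
te_Imaging = (3 + 4·6 + 9)/6 = 36/6 = 6; σ²_Imaging = ((9−3)/6)² = 1.000
te_Data extraction = (1 + 4·4 + 7)/6 = 24/6 = 4; σ²_Data extraction = ((7−1)/6)² = 1.000

Forward pass:
ES_Order reagents = 0; EF_Order reagents = 11
ES_Equipment setup = 0; EF_Equipment setup = 4
ES_Calibration = 4; EF_Calibration = 4+7 = 11
ES_Sample prep = 11; EF_Sample prep = 11+13 = 24
ES_Run assay = max(EF_Equipment setup=4, EF_Sample prep=24) = 24; EF_Run assay = 24+8 = 32
ES_Incubation = 24; EF_Incubation = 24+3 = 27
ES_Imaging = max(EF_Run assay=32, EF_Incubation=27) = 32; EF_Imaging = 32+6 = 38
ES_Data extraction = max(EF_Equipment setup=4, EF_Calibration=11, EF_Incubation=27, EF_Imaging=38) = 38; EF_Data extraction = 38+4 = 42
Expected project duration μ = 42 weeks. Critical path: Order reagents → Sample prep → Run assay → Imaging → Data extraction.

Variance along critical path = 1.778 + 2.778 + 0.444 + 1.000 + 1.000 = 7.000; σ = √7.000 = 2.646 weeks.
Z = (41 − 42) / 2.646 = -0.378
P(T ≤ 41) = Φ(-0.378) ≈ 0.353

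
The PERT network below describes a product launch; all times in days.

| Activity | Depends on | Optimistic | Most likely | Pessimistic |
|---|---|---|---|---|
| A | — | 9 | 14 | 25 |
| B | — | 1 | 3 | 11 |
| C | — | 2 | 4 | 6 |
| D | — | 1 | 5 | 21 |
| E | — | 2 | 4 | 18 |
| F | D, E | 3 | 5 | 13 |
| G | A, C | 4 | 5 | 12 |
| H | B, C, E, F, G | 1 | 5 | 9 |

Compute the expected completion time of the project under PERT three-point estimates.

te_A = (9 + 4·14 + 25)/6 = 90/6 = 15
te_B = (1 + 4·3 + 11)/6 = 24/6 = 4
te_C = (2 + 4·4 + 6)/6 = 24/6 = 4
te_D = (1 + 4·5 + 21)/6 = 42/6 = 7
te_E = (2 + 4·4 + 18)/6 = 36/6 = 6
te_F = (3 + 4·5 + 13)/6 = 36/6 = 6
te_G = (4 + 4·5 + 12)/6 = 36/6 = 6
te_H = (1 + 4·5 + 9)/6 = 30/6 = 5

Forward pass:
ES_A = 0; EF_A = 15
ES_B = 0; EF_B = 4
ES_C = 0; EF_C = 4
ES_D = 0; EF_D = 7
ES_E = 0; EF_E = 6
ES_F = max(EF_D=7, EF_E=6) = 7; EF_F = 7+6 = 13
ES_G = max(EF_A=15, EF_C=4) = 15; EF_G = 15+6 = 21
ES_H = max(EF_B=4, EF_C=4, EF_E=6, EF_F=13, EF_G=21) = 21; EF_H = 21+5 = 26
Expected project duration μ = 26 days. Critical path: A → G → H.

26 days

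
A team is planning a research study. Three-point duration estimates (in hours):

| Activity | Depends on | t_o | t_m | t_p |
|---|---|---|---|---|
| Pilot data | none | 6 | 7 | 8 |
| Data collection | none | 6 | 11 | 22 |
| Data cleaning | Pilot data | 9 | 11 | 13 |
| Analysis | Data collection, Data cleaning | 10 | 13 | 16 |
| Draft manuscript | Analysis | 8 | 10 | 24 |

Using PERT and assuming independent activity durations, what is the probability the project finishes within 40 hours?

0.154

te_Pilot data = (6 + 4·7 + 8)/6 = 42/6 = 7; σ²_Pilot data = ((8−6)/6)² = 0.111
te_Data collection = (6 + 4·11 + 22)/6 = 72/6 = 12; σ²_Data collection = ((22−6)/6)² = 7.111
te_Data cleaning = (9 + 4·11 + 13)/6 = 66/6 = 11; σ²_Data cleaning = ((13−9)/6)² = 0.444
te_Analysis = (10 + 4·13 + 16)/6 = 78/6 = 13; σ²_Analysis = ((16−10)/6)² = 1.000
te_Draft manuscript = (8 + 4·10 + 24)/6 = 72/6 = 12; σ²_Draft manuscript = ((24−8)/6)² = 7.111

Forward pass:
ES_Pilot data = 0; EF_Pilot data = 7
ES_Data collection = 0; EF_Data collection = 12
ES_Data cleaning = 7; EF_Data cleaning = 7+11 = 18
ES_Analysis = max(EF_Data collection=12, EF_Data cleaning=18) = 18; EF_Analysis = 18+13 = 31
ES_Draft manuscript = 31; EF_Draft manuscript = 31+12 = 43
Expected project duration μ = 43 hours. Critical path: Pilot data → Data cleaning → Analysis → Draft manuscript.

Variance along critical path = 0.111 + 0.444 + 1.000 + 7.111 = 8.667; σ = √8.667 = 2.944 hours.
Z = (40 − 43) / 2.944 = -1.019
P(T ≤ 40) = Φ(-1.019) ≈ 0.154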